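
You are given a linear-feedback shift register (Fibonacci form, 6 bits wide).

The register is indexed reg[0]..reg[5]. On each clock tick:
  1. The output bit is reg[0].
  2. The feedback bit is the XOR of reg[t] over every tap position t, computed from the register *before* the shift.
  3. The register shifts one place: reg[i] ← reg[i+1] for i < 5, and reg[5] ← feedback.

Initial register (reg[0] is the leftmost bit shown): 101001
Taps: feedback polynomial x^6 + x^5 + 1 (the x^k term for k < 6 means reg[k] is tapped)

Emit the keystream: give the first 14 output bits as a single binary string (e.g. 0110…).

10100100111000

step | reg (before) | out | fb
   0 | 101001 | 1 | 0
   1 | 010010 | 0 | 0
   2 | 100100 | 1 | 1
   3 | 001001 | 0 | 1
   4 | 010011 | 0 | 1
   5 | 100111 | 1 | 0
   6 | 001110 | 0 | 0
   7 | 011100 | 0 | 0
   8 | 111000 | 1 | 1
   9 | 110001 | 1 | 0
  10 | 100010 | 1 | 1
  11 | 000101 | 0 | 1
  12 | 001011 | 0 | 1
  13 | 010111 | 0 | 1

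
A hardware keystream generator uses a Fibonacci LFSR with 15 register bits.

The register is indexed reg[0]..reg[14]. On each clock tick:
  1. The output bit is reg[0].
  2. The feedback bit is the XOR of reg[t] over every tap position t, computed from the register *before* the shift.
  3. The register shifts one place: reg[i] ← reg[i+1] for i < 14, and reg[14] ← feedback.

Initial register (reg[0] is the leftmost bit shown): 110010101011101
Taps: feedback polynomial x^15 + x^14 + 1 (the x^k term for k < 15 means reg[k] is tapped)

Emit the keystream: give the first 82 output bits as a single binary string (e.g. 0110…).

1100101010111010111001100101100101110111001000110100101110000100111001011111000101

k : reg_k → out_k, fb_k
0: 110010101011101 → 1, fb=0
1: 100101010111010 → 1, fb=1
2: 001010101110101 → 0, fb=1
3: 010101011101011 → 0, fb=1
4: 101010111010111 → 1, fb=0
5: 010101110101110 → 0, fb=0
6: 101011101011100 → 1, fb=1
7: 010111010111001 → 0, fb=1
8: 101110101110011 → 1, fb=0
9: 011101011100110 → 0, fb=0
10: 111010111001100 → 1, fb=1
11: 110101110011001 → 1, fb=0
12: 101011100110010 → 1, fb=1
13: 010111001100101 → 0, fb=1
14: 101110011001011 → 1, fb=0
15: 011100110010110 → 0, fb=0
16: 111001100101100 → 1, fb=1
17: 110011001011001 → 1, fb=0
18: 100110010110010 → 1, fb=1
19: 001100101100101 → 0, fb=1
20: 011001011001011 → 0, fb=1
21: 110010110010111 → 1, fb=0
22: 100101100101110 → 1, fb=1
23: 001011001011101 → 0, fb=1
24: 010110010111011 → 0, fb=1
25: 101100101110111 → 1, fb=0
26: 011001011101110 → 0, fb=0
27: 110010111011100 → 1, fb=1
28: 100101110111001 → 1, fb=0
29: 001011101110010 → 0, fb=0
30: 010111011100100 → 0, fb=0
31: 101110111001000 → 1, fb=1
32: 011101110010001 → 0, fb=1
33: 111011100100011 → 1, fb=0
34: 110111001000110 → 1, fb=1
35: 101110010001101 → 1, fb=0
36: 011100100011010 → 0, fb=0
37: 111001000110100 → 1, fb=1
38: 110010001101001 → 1, fb=0
39: 100100011010010 → 1, fb=1
40: 001000110100101 → 0, fb=1
41: 010001101001011 → 0, fb=1
42: 100011010010111 → 1, fb=0
43: 000110100101110 → 0, fb=0
44: 001101001011100 → 0, fb=0
45: 011010010111000 → 0, fb=0
46: 110100101110000 → 1, fb=1
47: 101001011100001 → 1, fb=0
48: 010010111000010 → 0, fb=0
49: 100101110000100 → 1, fb=1
50: 001011100001001 → 0, fb=1
51: 010111000010011 → 0, fb=1
52: 101110000100111 → 1, fb=0
53: 011100001001110 → 0, fb=0
54: 111000010011100 → 1, fb=1
55: 110000100111001 → 1, fb=0
56: 100001001110010 → 1, fb=1
57: 000010011100101 → 0, fb=1
58: 000100111001011 → 0, fb=1
59: 001001110010111 → 0, fb=1
60: 010011100101111 → 0, fb=1
61: 100111001011111 → 1, fb=0
62: 001110010111110 → 0, fb=0
63: 011100101111100 → 0, fb=0
64: 111001011111000 → 1, fb=1
65: 110010111110001 → 1, fb=0
66: 100101111100010 → 1, fb=1
67: 001011111000101 → 0, fb=1
68: 010111110001011 → 0, fb=1
69: 101111100010111 → 1, fb=0
70: 011111000101110 → 0, fb=0
71: 111110001011100 → 1, fb=1
72: 111100010111001 → 1, fb=0
73: 111000101110010 → 1, fb=1
74: 110001011100101 → 1, fb=0
75: 100010111001010 → 1, fb=1
76: 000101110010101 → 0, fb=1
77: 001011100101011 → 0, fb=1
78: 010111001010111 → 0, fb=1
79: 101110010101111 → 1, fb=0
80: 011100101011110 → 0, fb=0
81: 111001010111100 → 1, fb=1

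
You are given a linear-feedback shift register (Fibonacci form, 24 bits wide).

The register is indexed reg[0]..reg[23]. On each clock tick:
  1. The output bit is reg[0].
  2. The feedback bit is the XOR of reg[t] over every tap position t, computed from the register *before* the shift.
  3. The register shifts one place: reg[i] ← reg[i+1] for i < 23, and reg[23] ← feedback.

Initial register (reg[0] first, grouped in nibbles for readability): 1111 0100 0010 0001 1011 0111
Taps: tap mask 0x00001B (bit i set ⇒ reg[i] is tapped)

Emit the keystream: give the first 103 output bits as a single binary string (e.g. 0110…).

tick  register→output (feedback)
  0  111101000010000110110111→1 (1)
  1  111010000100001101101111→1 (1)
  2  110100001000011011011111→1 (1)
  3  101000010000110110111111→1 (1)
  4  010000100001101101111111→0 (1)
  5  100001000011011011111111→1 (1)
  6  000010000110110111111111→0 (1)
  7  000100001101101111111111→0 (1)
  8  001000011011011111111111→0 (0)
  9  010000110110111111111110→0 (1)
 10  100001101101111111111101→1 (1)
 11  000011011011111111111011→0 (1)
 12  000110110111111111110111→0 (0)
 13  001101101111111111101110→0 (1)
 14  011011011111111111011101→0 (0)
 15  110110111111111110111010→1 (0)
 16  101101111111111101110100→1 (0)
 17  011011111111111011101000→0 (0)
 18  110111111111110111010000→1 (0)
 19  101111111111101110100000→1 (1)
 20  011111111111011101000001→0 (1)
 21  111111111110111010000011→1 (0)
 22  111111111101110100000110→1 (0)
 23  111111111011101000001100→1 (0)
 24  111111110111010000011000→1 (0)
 25  111111101110100000110000→1 (0)
 26  111111011101000001100000→1 (0)
 27  111110111010000011000000→1 (0)
 28  111101110100000110000000→1 (1)
 29  111011101000001100000001→1 (1)
 30  110111010000011000000011→1 (0)
 31  101110100000110000000110→1 (1)
 32  011101000001100000001101→0 (0)
 33  111010000011000000011010→1 (1)
 34  110100000110000000110101→1 (1)
 35  101000001100000001101011→1 (1)
 36  010000011000000011010111→0 (1)
 37  100000110000000110101111→1 (1)
 38  000001100000001101011111→0 (0)
 39  000011000000011010111110→0 (1)
 40  000110000000110101111101→0 (0)
 41  001100000001101011111010→0 (1)
 42  011000000011010111110101→0 (1)
 43  110000000110101111101011→1 (0)
 44  100000001101011111010110→1 (1)
 45  000000011010111110101101→0 (0)
 46  000000110101111101011010→0 (0)
 47  000001101011111010110100→0 (0)
 48  000011010111110101101000→0 (1)
 49  000110101111101011010001→0 (0)
 50  001101011111010110100010→0 (1)
 51  011010111110101101000101→0 (0)
 52  110101111101011010001010→1 (1)
 53  101011111010110100010101→1 (0)
 54  010111110101101000101010→0 (1)
 55  101111101011010001010101→1 (1)
 56  011111010110100010101011→0 (1)
 57  111110101101000101010111→1 (0)
 58  111101011010001010101110→1 (1)
 59  111010110100010101011101→1 (1)
 60  110101101000101010111011→1 (1)
 61  101011010001010101110111→1 (0)
 62  010110100010101011101110→0 (1)
 63  101101000101010111011101→1 (0)
 64  011010001010101110111010→0 (0)
 65  110100010101011101110100→1 (1)
 66  101000101010111011101001→1 (1)
 67  010001010101110111010011→0 (1)
 68  100010101011101110100111→1 (0)
 69  000101010111011101001110→0 (1)
 70  001010101110111010011101→0 (1)
 71  010101011101110100111011→0 (0)
 72  101010111011101001110110→1 (0)
 73  010101110111010011101100→0 (0)
 74  101011101110100111011000→1 (0)
 75  010111011101001110110000→0 (1)
 76  101110111010011101100001→1 (1)
 77  011101110100111011000011→0 (0)
 78  111011101001110110000110→1 (1)
 79  110111010011101100001101→1 (0)
 80  101110100111011000011010→1 (1)
 81  011101001110110000110101→0 (0)
 82  111010011101100001101010→1 (1)
 83  110100111011000011010101→1 (1)
 84  101001110110000110101011→1 (1)
 85  010011101100001101010111→0 (0)
 86  100111011000011010101110→1 (1)
 87  001110110000110101011101→0 (0)
 88  011101100001101010111010→0 (0)
 89  111011000011010101110100→1 (1)
 90  110110000110101011101001→1 (0)
 91  101100001101010111010010→1 (0)
 92  011000011010101110100100→0 (1)
 93  110000110101011101001001→1 (0)
 94  100001101010111010010010→1 (1)
 95  000011010101110100100101→0 (1)
 96  000110101011101001001011→0 (0)
 97  001101010111010010010110→0 (1)
 98  011010101110100100101101→0 (0)
 99  110101011101001001011010→1 (1)
100  101010111010010010110101→1 (0)
101  010101110100100101101010→0 (0)
102  101011101001001011010100→1 (0)

1111010000100001101101111111111101110100000110000000110101111101011010001010101110111010011101100001101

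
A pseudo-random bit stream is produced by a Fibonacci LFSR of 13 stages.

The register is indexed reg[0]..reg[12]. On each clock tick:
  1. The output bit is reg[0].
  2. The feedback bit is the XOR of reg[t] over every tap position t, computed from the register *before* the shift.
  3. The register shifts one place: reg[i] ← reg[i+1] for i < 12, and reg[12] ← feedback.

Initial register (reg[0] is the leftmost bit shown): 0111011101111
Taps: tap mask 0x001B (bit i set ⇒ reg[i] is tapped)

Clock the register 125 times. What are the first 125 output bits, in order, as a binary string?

01110111011110101010111110000011101001010001110010110000010110101011110010001111010010001111100010001010001010110110110010000

tick  register→output (feedback)
  0  0111011101111→0 (0)
  1  1110111011110→1 (1)
  2  1101110111101→1 (0)
  3  1011101111010→1 (1)
  4  0111011110101→0 (0)
  5  1110111101010→1 (1)
  6  1101111010101→1 (0)
  7  1011110101010→1 (1)
  8  0111101010101→0 (1)
  9  1111010101011→1 (1)
 10  1110101010111→1 (1)
 11  1101010101111→1 (1)
 12  1010101011111→1 (0)
 13  0101010111110→0 (0)
 14  1010101111100→1 (0)
 15  0101011111000→0 (0)
 16  1010111110000→1 (0)
 17  0101111100000→0 (1)
 18  1011111000001→1 (1)
 19  0111110000011→0 (1)
 20  1111100000111→1 (0)
 21  1111000001110→1 (1)
 22  1110000011101→1 (0)
 23  1100000111010→1 (0)
 24  1000001110100→1 (1)
 25  0000011101001→0 (0)
 26  0000111010010→0 (1)
 27  0001110100101→0 (0)
 28  0011101001010→0 (0)
 29  0111010010100→0 (0)
 30  1110100101000→1 (1)
 31  1101001010001→1 (1)
 32  1010010100011→1 (1)
 33  0100101000111→0 (0)
 34  1001010001110→1 (0)
 35  0010100011100→0 (1)
 36  0101000111001→0 (0)
 37  1010001110010→1 (1)
 38  0100011100101→0 (1)
 39  1000111001011→1 (0)
 40  0001110010110→0 (0)
 41  0011100101100→0 (0)
 42  0111001011000→0 (0)
 43  1110010110000→1 (0)
 44  1100101100000→1 (1)
 45  1001011000001→1 (0)
 46  0010110000010→0 (1)
 47  0101100000101→0 (1)
 48  1011000001011→1 (0)
 49  0110000010110→0 (1)
 50  1100000101101→1 (0)
 51  1000001011010→1 (1)
 52  0000010110101→0 (0)
 53  0000101101010→0 (1)
 54  0001011010101→0 (1)
 55  0010110101011→0 (1)
 56  0101101010111→0 (1)
 57  1011010101111→1 (0)
 58  0110101011110→0 (0)
 59  1101010111100→1 (1)
 60  1010101111001→1 (0)
 61  0101011110010→0 (0)
 62  1010111100100→1 (0)
 63  0101111001000→0 (1)
 64  1011110010001→1 (1)
 65  0111100100011→0 (1)
 66  1111001000111→1 (1)
 67  1110010001111→1 (0)
 68  1100100011110→1 (1)
 69  1001000111101→1 (0)
 70  0010001111010→0 (0)
 71  0100011110100→0 (1)
 72  1000111101001→1 (0)
 73  0001111010010→0 (0)
 74  0011110100100→0 (0)
 75  0111101001000→0 (1)
 76  1111010010001→1 (1)
 77  1110100100011→1 (1)
 78  1101001000111→1 (1)
 79  1010010001111→1 (1)
 80  0100100011111→0 (0)
 81  1001000111110→1 (0)
 82  0010001111100→0 (0)
 83  0100011111000→0 (1)
 84  1000111110001→1 (0)
 85  0001111100010→0 (0)
 86  0011111000100→0 (0)
 87  0111110001000→0 (1)
 88  1111100010001→1 (0)
 89  1111000100010→1 (1)
 90  1110001000101→1 (0)
 91  1100010001010→1 (0)
 92  1000100010100→1 (0)
 93  0001000101000→0 (1)
 94  0010001010001→0 (0)
 95  0100010100010→0 (1)
 96  1000101000101→1 (0)
 97  0001010001010→0 (1)
 98  0010100010101→0 (1)
 99  0101000101011→0 (0)
100  1010001010110→1 (1)
101  0100010101101→0 (1)
102  1000101011011→1 (0)
103  0001010110110→0 (1)
104  0010101101101→0 (1)
105  0101011011011→0 (0)
106  1010110110110→1 (0)
107  0101101101100→0 (1)
108  1011011011001→1 (0)
109  0110110110010→0 (0)
110  1101101100100→1 (0)
111  1011011001000→1 (0)
112  0110110010000→0 (0)
113  1101100100000→1 (0)
114  1011001000000→1 (0)
115  0110010000000→0 (1)
116  1100100000001→1 (1)
117  1001000000011→1 (0)
118  0010000000110→0 (0)
119  0100000001100→0 (1)
120  1000000011001→1 (1)
121  0000000110011→0 (0)
122  0000001100110→0 (0)
123  0000011001100→0 (0)
124  0000110011000→0 (1)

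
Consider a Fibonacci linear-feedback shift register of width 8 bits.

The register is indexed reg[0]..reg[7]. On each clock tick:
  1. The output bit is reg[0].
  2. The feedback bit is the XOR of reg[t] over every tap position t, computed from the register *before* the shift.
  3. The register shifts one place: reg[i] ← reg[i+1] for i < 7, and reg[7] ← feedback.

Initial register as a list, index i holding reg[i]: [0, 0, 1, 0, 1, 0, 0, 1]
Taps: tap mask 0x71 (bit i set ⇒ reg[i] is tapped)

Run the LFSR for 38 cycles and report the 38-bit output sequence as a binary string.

k : reg_k → out_k, fb_k
0: 00101001 → 0, fb=1
1: 01010011 → 0, fb=1
2: 10100111 → 1, fb=1
3: 01001111 → 0, fb=1
4: 10011111 → 1, fb=0
5: 00111110 → 0, fb=1
6: 01111101 → 0, fb=0
7: 11111010 → 1, fb=1
8: 11110101 → 1, fb=0
9: 11101010 → 1, fb=1
10: 11010101 → 1, fb=0
11: 10101010 → 1, fb=1
12: 01010101 → 0, fb=1
13: 10101011 → 1, fb=1
14: 01010111 → 0, fb=0
15: 10101110 → 1, fb=0
16: 01011100 → 0, fb=0
17: 10111000 → 1, fb=0
18: 01110000 → 0, fb=0
19: 11100000 → 1, fb=1
20: 11000001 → 1, fb=1
21: 10000011 → 1, fb=0
22: 00000110 → 0, fb=0
23: 00001100 → 0, fb=0
24: 00011000 → 0, fb=1
25: 00110001 → 0, fb=0
26: 01100010 → 0, fb=1
27: 11000101 → 1, fb=0
28: 10001010 → 1, fb=1
29: 00010101 → 0, fb=1
30: 00101011 → 0, fb=0
31: 01010110 → 0, fb=0
32: 10101100 → 1, fb=1
33: 01011001 → 0, fb=1
34: 10110011 → 1, fb=0
35: 01100110 → 0, fb=0
36: 11001100 → 1, fb=1
37: 10011001 → 1, fb=0

00101001111101010101110000011000101011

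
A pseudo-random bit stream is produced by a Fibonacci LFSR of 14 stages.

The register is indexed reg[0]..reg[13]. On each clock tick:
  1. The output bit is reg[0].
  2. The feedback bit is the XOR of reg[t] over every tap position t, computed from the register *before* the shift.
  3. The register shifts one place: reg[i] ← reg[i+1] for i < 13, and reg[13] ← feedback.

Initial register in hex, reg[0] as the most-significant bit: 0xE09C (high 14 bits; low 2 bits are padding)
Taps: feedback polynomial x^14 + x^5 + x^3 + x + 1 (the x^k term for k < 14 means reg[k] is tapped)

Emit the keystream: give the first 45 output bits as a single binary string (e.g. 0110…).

step | reg (before) | out | fb
   0 | 11100000100111 | 1 | 0
   1 | 11000001001110 | 1 | 0
   2 | 10000010011100 | 1 | 1
   3 | 00000100111001 | 0 | 1
   4 | 00001001110011 | 0 | 0
   5 | 00010011100110 | 0 | 1
   6 | 00100111001101 | 0 | 1
   7 | 01001110011011 | 0 | 0
   8 | 10011100110110 | 1 | 1
   9 | 00111001101101 | 0 | 1
  10 | 01110011011011 | 0 | 0
  11 | 11100110110110 | 1 | 1
  12 | 11001101101101 | 1 | 1
  13 | 10011011011011 | 1 | 0
  14 | 00110110110110 | 0 | 0
  15 | 01101101101100 | 0 | 0
  16 | 11011011011000 | 1 | 1
  17 | 10110110110001 | 1 | 1
  18 | 01101101100011 | 0 | 0
  19 | 11011011000110 | 1 | 1
  20 | 10110110001101 | 1 | 1
  21 | 01101100011011 | 0 | 0
  22 | 11011000110110 | 1 | 1
  23 | 10110001101101 | 1 | 0
  24 | 01100011011010 | 0 | 1
  25 | 11000110110101 | 1 | 1
  26 | 10001101101011 | 1 | 0
  27 | 00011011010110 | 0 | 1
  28 | 00110110101101 | 0 | 0
  29 | 01101101011010 | 0 | 0
  30 | 11011010110100 | 1 | 1
  31 | 10110101101001 | 1 | 1
  32 | 01101011010011 | 0 | 1
  33 | 11010110100111 | 1 | 0
  34 | 10101101001110 | 1 | 0
  35 | 01011010011100 | 0 | 0
  36 | 10110100111000 | 1 | 1
  37 | 01101001110001 | 0 | 1
  38 | 11010011100011 | 1 | 1
  39 | 10100111000111 | 1 | 0
  40 | 01001110001110 | 0 | 0
  41 | 10011100011100 | 1 | 1
  42 | 00111000111001 | 0 | 1
  43 | 01110001110011 | 0 | 0
  44 | 11100011100110 | 1 | 0

111000001001110011011011011000110110101101001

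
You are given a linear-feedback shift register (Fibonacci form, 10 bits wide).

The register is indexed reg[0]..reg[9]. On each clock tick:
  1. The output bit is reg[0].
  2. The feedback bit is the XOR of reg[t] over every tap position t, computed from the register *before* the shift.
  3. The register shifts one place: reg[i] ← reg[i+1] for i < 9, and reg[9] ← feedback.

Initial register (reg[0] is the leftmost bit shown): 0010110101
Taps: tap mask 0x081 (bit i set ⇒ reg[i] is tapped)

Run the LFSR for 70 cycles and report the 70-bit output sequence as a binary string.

0010110101100111101011000110011111100101010100110011001010011111010011

step | reg (before) | out | fb
   0 | 0010110101 | 0 | 1
   1 | 0101101011 | 0 | 0
   2 | 1011010110 | 1 | 0
   3 | 0110101100 | 0 | 1
   4 | 1101011001 | 1 | 1
   5 | 1010110011 | 1 | 1
   6 | 0101100111 | 0 | 1
   7 | 1011001111 | 1 | 0
   8 | 0110011110 | 0 | 1
   9 | 1100111101 | 1 | 0
  10 | 1001111010 | 1 | 1
  11 | 0011110101 | 0 | 1
  12 | 0111101011 | 0 | 0
  13 | 1111010110 | 1 | 0
  14 | 1110101100 | 1 | 0
  15 | 1101011000 | 1 | 1
  16 | 1010110001 | 1 | 1
  17 | 0101100011 | 0 | 0
  18 | 1011000110 | 1 | 0
  19 | 0110001100 | 0 | 1
  20 | 1100011001 | 1 | 1
  21 | 1000110011 | 1 | 1
  22 | 0001100111 | 0 | 1
  23 | 0011001111 | 0 | 1
  24 | 0110011111 | 0 | 1
  25 | 1100111111 | 1 | 0
  26 | 1001111110 | 1 | 0
  27 | 0011111100 | 0 | 1
  28 | 0111111001 | 0 | 0
  29 | 1111110010 | 1 | 1
  30 | 1111100101 | 1 | 0
  31 | 1111001010 | 1 | 1
  32 | 1110010101 | 1 | 0
  33 | 1100101010 | 1 | 1
  34 | 1001010101 | 1 | 0
  35 | 0010101010 | 0 | 0
  36 | 0101010100 | 0 | 1
  37 | 1010101001 | 1 | 1
  38 | 0101010011 | 0 | 0
  39 | 1010100110 | 1 | 0
  40 | 0101001100 | 0 | 1
  41 | 1010011001 | 1 | 1
  42 | 0100110011 | 0 | 0
  43 | 1001100110 | 1 | 0
  44 | 0011001100 | 0 | 1
  45 | 0110011001 | 0 | 0
  46 | 1100110010 | 1 | 1
  47 | 1001100101 | 1 | 0
  48 | 0011001010 | 0 | 0
  49 | 0110010100 | 0 | 1
  50 | 1100101001 | 1 | 1
  51 | 1001010011 | 1 | 1
  52 | 0010100111 | 0 | 1
  53 | 0101001111 | 0 | 1
  54 | 1010011111 | 1 | 0
  55 | 0100111110 | 0 | 1
  56 | 1001111101 | 1 | 0
  57 | 0011111010 | 0 | 0
  58 | 0111110100 | 0 | 1
  59 | 1111101001 | 1 | 1
  60 | 1111010011 | 1 | 1
  61 | 1110100111 | 1 | 0
  62 | 1101001110 | 1 | 0
  63 | 1010011100 | 1 | 0
  64 | 0100111000 | 0 | 0
  65 | 1001110000 | 1 | 1
  66 | 0011100001 | 0 | 0
  67 | 0111000010 | 0 | 0
  68 | 1110000100 | 1 | 0
  69 | 1100001000 | 1 | 1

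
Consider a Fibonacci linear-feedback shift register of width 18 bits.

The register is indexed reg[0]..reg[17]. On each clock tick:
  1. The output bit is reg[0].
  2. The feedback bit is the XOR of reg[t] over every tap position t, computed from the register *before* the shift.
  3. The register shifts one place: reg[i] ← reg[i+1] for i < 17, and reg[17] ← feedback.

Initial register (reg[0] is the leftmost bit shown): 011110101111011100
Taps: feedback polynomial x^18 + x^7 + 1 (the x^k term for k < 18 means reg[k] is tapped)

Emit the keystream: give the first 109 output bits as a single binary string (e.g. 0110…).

step | reg (before) | out | fb
   0 | 011110101111011100 | 0 | 0
   1 | 111101011110111000 | 1 | 0
   2 | 111010111101110000 | 1 | 0
   3 | 110101111011100000 | 1 | 0
   4 | 101011110111000000 | 1 | 0
   5 | 010111101110000000 | 0 | 0
   6 | 101111011100000000 | 1 | 0
   7 | 011110111000000000 | 0 | 1
   8 | 111101110000000001 | 1 | 0
   9 | 111011100000000010 | 1 | 1
  10 | 110111000000000101 | 1 | 1
  11 | 101110000000001011 | 1 | 1
  12 | 011100000000010111 | 0 | 0
  13 | 111000000000101110 | 1 | 1
  14 | 110000000001011101 | 1 | 1
  15 | 100000000010111011 | 1 | 1
  16 | 000000000101110111 | 0 | 0
  17 | 000000001011101110 | 0 | 0
  18 | 000000010111011100 | 0 | 1
  19 | 000000101110111001 | 0 | 0
  20 | 000001011101110010 | 0 | 1
  21 | 000010111011100101 | 0 | 1
  22 | 000101110111001011 | 0 | 1
  23 | 001011101110010111 | 0 | 0
  24 | 010111011100101110 | 0 | 1
  25 | 101110111001011101 | 1 | 0
  26 | 011101110010111010 | 0 | 1
  27 | 111011100101110101 | 1 | 1
  28 | 110111001011101011 | 1 | 1
  29 | 101110010111010111 | 1 | 0
  30 | 011100101110101110 | 0 | 0
  31 | 111001011101011100 | 1 | 0
  32 | 110010111010111000 | 1 | 0
  33 | 100101110101110000 | 1 | 0
  34 | 001011101011100000 | 0 | 0
  35 | 010111010111000000 | 0 | 1
  36 | 101110101110000001 | 1 | 1
  37 | 011101011100000011 | 0 | 1
  38 | 111010111000000111 | 1 | 0
  39 | 110101110000001110 | 1 | 0
  40 | 101011100000011100 | 1 | 1
  41 | 010111000000111001 | 0 | 0
  42 | 101110000001110010 | 1 | 1
  43 | 011100000011100101 | 0 | 0
  44 | 111000000111001010 | 1 | 1
  45 | 110000001110010101 | 1 | 1
  46 | 100000011100101011 | 1 | 0
  47 | 000000111001010110 | 0 | 1
  48 | 000001110010101101 | 0 | 1
  49 | 000011100101011011 | 0 | 0
  50 | 000111001010110110 | 0 | 0
  51 | 001110010101101100 | 0 | 1
  52 | 011100101011011001 | 0 | 0
  53 | 111001010110110010 | 1 | 0
  54 | 110010101101100100 | 1 | 1
  55 | 100101011011001001 | 1 | 0
  56 | 001010110110010010 | 0 | 1
  57 | 010101101100100101 | 0 | 0
  58 | 101011011001001010 | 1 | 0
  59 | 010110110010010100 | 0 | 1
  60 | 101101100100101001 | 1 | 1
  61 | 011011001001010011 | 0 | 0
  62 | 110110010010100110 | 1 | 0
  63 | 101100100101001100 | 1 | 1
  64 | 011001001010011001 | 0 | 0
  65 | 110010010100110010 | 1 | 0
  66 | 100100101001100100 | 1 | 1
  67 | 001001010011001001 | 0 | 1
  68 | 010010100110010011 | 0 | 0
  69 | 100101001100100110 | 1 | 1
  70 | 001010011001001101 | 0 | 1
  71 | 010100110010011011 | 0 | 1
  72 | 101001100100110111 | 1 | 1
  73 | 010011001001101111 | 0 | 0
  74 | 100110010011011110 | 1 | 0
  75 | 001100100110111100 | 0 | 0
  76 | 011001001101111000 | 0 | 0
  77 | 110010011011110000 | 1 | 0
  78 | 100100110111100000 | 1 | 0
  79 | 001001101111000000 | 0 | 0
  80 | 010011011110000000 | 0 | 1
  81 | 100110111100000001 | 1 | 0
  82 | 001101111000000010 | 0 | 1
  83 | 011011110000000101 | 0 | 1
  84 | 110111100000001011 | 1 | 1
  85 | 101111000000010111 | 1 | 1
  86 | 011110000000101111 | 0 | 0
  87 | 111100000001011110 | 1 | 1
  88 | 111000000010111101 | 1 | 1
  89 | 110000000101111011 | 1 | 1
  90 | 100000001011110111 | 1 | 1
  91 | 000000010111101111 | 0 | 1
  92 | 000000101111011111 | 0 | 0
  93 | 000001011110111110 | 0 | 1
  94 | 000010111101111101 | 0 | 1
  95 | 000101111011111011 | 0 | 1
  96 | 001011110111110111 | 0 | 1
  97 | 010111101111101111 | 0 | 0
  98 | 101111011111011110 | 1 | 0
  99 | 011110111110111100 | 0 | 1
 100 | 111101111101111001 | 1 | 0
 101 | 111011111011110010 | 1 | 0
 102 | 110111110111100100 | 1 | 0
 103 | 101111101111001000 | 1 | 1
 104 | 011111011110010001 | 0 | 1
 105 | 111110111100100011 | 1 | 0
 106 | 111101111001000110 | 1 | 0
 107 | 111011110010001100 | 1 | 0
 108 | 110111100100011000 | 1 | 1

0111101011110111000000000101110111001011101011100000011100101011011001001010011001001101111000000010111101111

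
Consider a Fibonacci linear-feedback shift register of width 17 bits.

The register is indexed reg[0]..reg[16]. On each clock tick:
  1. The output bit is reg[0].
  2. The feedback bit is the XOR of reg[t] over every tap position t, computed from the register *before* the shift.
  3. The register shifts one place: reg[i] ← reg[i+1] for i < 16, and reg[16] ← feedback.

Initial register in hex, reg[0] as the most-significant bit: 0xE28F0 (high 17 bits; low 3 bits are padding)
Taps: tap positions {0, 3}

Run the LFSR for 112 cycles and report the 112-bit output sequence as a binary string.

step | reg (before) | out | fb
   0 | 11100010100011110 | 1 | 1
   1 | 11000101000111101 | 1 | 1
   2 | 10001010001111011 | 1 | 1
   3 | 00010100011110111 | 0 | 1
   4 | 00101000111101111 | 0 | 0
   5 | 01010001111011110 | 0 | 1
   6 | 10100011110111101 | 1 | 1
   7 | 01000111101111011 | 0 | 0
   8 | 10001111011110110 | 1 | 1
   9 | 00011110111101101 | 0 | 1
  10 | 00111101111011011 | 0 | 1
  11 | 01111011110110111 | 0 | 1
  12 | 11110111101101111 | 1 | 0
  13 | 11101111011011110 | 1 | 1
  14 | 11011110110111101 | 1 | 0
  15 | 10111101101111010 | 1 | 0
  16 | 01111011011110100 | 0 | 1
  17 | 11110110111101001 | 1 | 0
  18 | 11101101111010010 | 1 | 1
  19 | 11011011110100101 | 1 | 0
  20 | 10110111101001010 | 1 | 0
  21 | 01101111010010100 | 0 | 0
  22 | 11011110100101000 | 1 | 0
  23 | 10111101001010000 | 1 | 0
  24 | 01111010010100000 | 0 | 1
  25 | 11110100101000001 | 1 | 0
  26 | 11101001010000010 | 1 | 1
  27 | 11010010100000101 | 1 | 0
  28 | 10100101000001010 | 1 | 1
  29 | 01001010000010101 | 0 | 0
  30 | 10010100000101010 | 1 | 0
  31 | 00101000001010100 | 0 | 0
  32 | 01010000010101000 | 0 | 1
  33 | 10100000101010001 | 1 | 1
  34 | 01000001010100011 | 0 | 0
  35 | 10000010101000110 | 1 | 1
  36 | 00000101010001101 | 0 | 0
  37 | 00001010100011010 | 0 | 0
  38 | 00010101000110100 | 0 | 1
  39 | 00101010001101001 | 0 | 0
  40 | 01010100011010010 | 0 | 1
  41 | 10101000110100101 | 1 | 1
  42 | 01010001101001011 | 0 | 1
  43 | 10100011010010111 | 1 | 1
  44 | 01000110100101111 | 0 | 0
  45 | 10001101001011110 | 1 | 1
  46 | 00011010010111101 | 0 | 1
  47 | 00110100101111011 | 0 | 1
  48 | 01101001011110111 | 0 | 0
  49 | 11010010111101110 | 1 | 0
  50 | 10100101111011100 | 1 | 1
  51 | 01001011110111001 | 0 | 0
  52 | 10010111101110010 | 1 | 0
  53 | 00101111011100100 | 0 | 0
  54 | 01011110111001000 | 0 | 1
  55 | 10111101110010001 | 1 | 0
  56 | 01111011100100010 | 0 | 1
  57 | 11110111001000101 | 1 | 0
  58 | 11101110010001010 | 1 | 1
  59 | 11011100100010101 | 1 | 0
  60 | 10111001000101010 | 1 | 0
  61 | 01110010001010100 | 0 | 1
  62 | 11100100010101001 | 1 | 1
  63 | 11001000101010011 | 1 | 1
  64 | 10010001010100111 | 1 | 0
  65 | 00100010101001110 | 0 | 0
  66 | 01000101010011100 | 0 | 0
  67 | 10001010100111000 | 1 | 1
  68 | 00010101001110001 | 0 | 1
  69 | 00101010011100011 | 0 | 0
  70 | 01010100111000110 | 0 | 1
  71 | 10101001110001101 | 1 | 1
  72 | 01010011100011011 | 0 | 1
  73 | 10100111000110111 | 1 | 1
  74 | 01001110001101111 | 0 | 0
  75 | 10011100011011110 | 1 | 0
  76 | 00111000110111100 | 0 | 1
  77 | 01110001101111001 | 0 | 1
  78 | 11100011011110011 | 1 | 1
  79 | 11000110111100111 | 1 | 1
  80 | 10001101111001111 | 1 | 1
  81 | 00011011110011111 | 0 | 1
  82 | 00110111100111111 | 0 | 1
  83 | 01101111001111111 | 0 | 0
  84 | 11011110011111110 | 1 | 0
  85 | 10111100111111100 | 1 | 0
  86 | 01111001111111000 | 0 | 1
  87 | 11110011111110001 | 1 | 0
  88 | 11100111111100010 | 1 | 1
  89 | 11001111111000101 | 1 | 1
  90 | 10011111110001011 | 1 | 0
  91 | 00111111100010110 | 0 | 1
  92 | 01111111000101101 | 0 | 1
  93 | 11111110001011011 | 1 | 0
  94 | 11111100010110110 | 1 | 0
  95 | 11111000101101100 | 1 | 0
  96 | 11110001011011000 | 1 | 0
  97 | 11100010110110000 | 1 | 1
  98 | 11000101101100001 | 1 | 1
  99 | 10001011011000011 | 1 | 1
 100 | 00010110110000111 | 0 | 1
 101 | 00101101100001111 | 0 | 0
 102 | 01011011000011110 | 0 | 1
 103 | 10110110000111101 | 1 | 0
 104 | 01101100001111010 | 0 | 0
 105 | 11011000011110100 | 1 | 0
 106 | 10110000111101000 | 1 | 0
 107 | 01100001111010000 | 0 | 0
 108 | 11000011110100000 | 1 | 1
 109 | 10000111101000001 | 1 | 1
 110 | 00001111010000011 | 0 | 0
 111 | 00011110100000110 | 0 | 1

1110001010001111011110110111101001010000010101000110100101111011100100010101001110001101111001111111000101101100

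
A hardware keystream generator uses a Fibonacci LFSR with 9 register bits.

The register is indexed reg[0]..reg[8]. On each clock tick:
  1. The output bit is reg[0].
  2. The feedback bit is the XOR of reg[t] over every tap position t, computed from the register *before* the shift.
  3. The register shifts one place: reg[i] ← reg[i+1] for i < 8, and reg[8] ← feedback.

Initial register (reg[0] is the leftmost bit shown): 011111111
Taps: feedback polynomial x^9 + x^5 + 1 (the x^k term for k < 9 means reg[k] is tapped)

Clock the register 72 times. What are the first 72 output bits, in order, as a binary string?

011111111100001111011100001011001101101111010000111001100001001000101011

k : reg_k → out_k, fb_k
0: 011111111 → 0, fb=1
1: 111111111 → 1, fb=0
2: 111111110 → 1, fb=0
3: 111111100 → 1, fb=0
4: 111111000 → 1, fb=0
5: 111110000 → 1, fb=1
6: 111100001 → 1, fb=1
7: 111000011 → 1, fb=1
8: 110000111 → 1, fb=1
9: 100001111 → 1, fb=0
10: 000011110 → 0, fb=1
11: 000111101 → 0, fb=1
12: 001111011 → 0, fb=1
13: 011110111 → 0, fb=0
14: 111101110 → 1, fb=0
15: 111011100 → 1, fb=0
16: 110111000 → 1, fb=0
17: 101110000 → 1, fb=1
18: 011100001 → 0, fb=0
19: 111000010 → 1, fb=1
20: 110000101 → 1, fb=1
21: 100001011 → 1, fb=0
22: 000010110 → 0, fb=0
23: 000101100 → 0, fb=1
24: 001011001 → 0, fb=1
25: 010110011 → 0, fb=0
26: 101100110 → 1, fb=1
27: 011001101 → 0, fb=1
28: 110011011 → 1, fb=0
29: 100110110 → 1, fb=1
30: 001101101 → 0, fb=1
31: 011011011 → 0, fb=1
32: 110110111 → 1, fb=1
33: 101101111 → 1, fb=0
34: 011011110 → 0, fb=1
35: 110111101 → 1, fb=0
36: 101111010 → 1, fb=0
37: 011110100 → 0, fb=0
38: 111101000 → 1, fb=0
39: 111010000 → 1, fb=1
40: 110100001 → 1, fb=1
41: 101000011 → 1, fb=1
42: 010000111 → 0, fb=0
43: 100001110 → 1, fb=0
44: 000011100 → 0, fb=1
45: 000111001 → 0, fb=1
46: 001110011 → 0, fb=0
47: 011100110 → 0, fb=0
48: 111001100 → 1, fb=0
49: 110011000 → 1, fb=0
50: 100110000 → 1, fb=1
51: 001100001 → 0, fb=0
52: 011000010 → 0, fb=0
53: 110000100 → 1, fb=1
54: 100001001 → 1, fb=0
55: 000010010 → 0, fb=0
56: 000100100 → 0, fb=0
57: 001001000 → 0, fb=1
58: 010010001 → 0, fb=0
59: 100100010 → 1, fb=1
60: 001000101 → 0, fb=0
61: 010001010 → 0, fb=1
62: 100010101 → 1, fb=1
63: 000101011 → 0, fb=1
64: 001010111 → 0, fb=0
65: 010101110 → 0, fb=1
66: 101011101 → 1, fb=0
67: 010111010 → 0, fb=1
68: 101110101 → 1, fb=1
69: 011101011 → 0, fb=1
70: 111010111 → 1, fb=1
71: 110101111 → 1, fb=0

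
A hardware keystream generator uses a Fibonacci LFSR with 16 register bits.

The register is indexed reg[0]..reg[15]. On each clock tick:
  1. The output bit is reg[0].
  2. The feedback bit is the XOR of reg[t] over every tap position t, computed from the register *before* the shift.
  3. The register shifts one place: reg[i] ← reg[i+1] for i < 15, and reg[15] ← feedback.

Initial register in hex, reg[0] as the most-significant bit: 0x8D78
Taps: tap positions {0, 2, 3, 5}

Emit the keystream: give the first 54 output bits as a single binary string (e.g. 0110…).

100011010111100001111100010101011110010100010001111110

step | reg (before) | out | fb
   0 | 1000110101111000 | 1 | 0
   1 | 0001101011110000 | 0 | 1
   2 | 0011010111100001 | 0 | 1
   3 | 0110101111000011 | 0 | 1
   4 | 1101011110000111 | 1 | 1
   5 | 1010111100001111 | 1 | 1
   6 | 0101111000011111 | 0 | 0
   7 | 1011110000111110 | 1 | 0
   8 | 0111100001111100 | 0 | 0
   9 | 1111000011111000 | 1 | 1
  10 | 1110000111110001 | 1 | 0
  11 | 1100001111100010 | 1 | 1
  12 | 1000011111000101 | 1 | 0
  13 | 0000111110001010 | 0 | 1
  14 | 0001111100010101 | 0 | 0
  15 | 0011111000101010 | 0 | 1
  16 | 0111110001010101 | 0 | 1
  17 | 1111100010101011 | 1 | 1
  18 | 1111000101010111 | 1 | 1
  19 | 1110001010101111 | 1 | 0
  20 | 1100010101011110 | 1 | 0
  21 | 1000101010111100 | 1 | 1
  22 | 0001010101111001 | 0 | 0
  23 | 0010101011110010 | 0 | 1
  24 | 0101010111100101 | 0 | 0
  25 | 1010101111001010 | 1 | 0
  26 | 0101011110010100 | 0 | 0
  27 | 1010111100101000 | 1 | 1
  28 | 0101111001010001 | 0 | 0
  29 | 1011110010100010 | 1 | 0
  30 | 0111100101000100 | 0 | 0
  31 | 1111001010001000 | 1 | 1
  32 | 1110010100010001 | 1 | 1
  33 | 1100101000100011 | 1 | 1
  34 | 1001010001000111 | 1 | 1
  35 | 0010100010001111 | 0 | 1
  36 | 0101000100011111 | 0 | 1
  37 | 1010001000111111 | 1 | 0
  38 | 0100010001111110 | 0 | 1
  39 | 1000100011111101 | 1 | 1
  40 | 0001000111111011 | 0 | 1
  41 | 0010001111110111 | 0 | 1
  42 | 0100011111101111 | 0 | 1
  43 | 1000111111011111 | 1 | 0
  44 | 0001111110111110 | 0 | 0
  45 | 0011111101111100 | 0 | 1
  46 | 0111111011111001 | 0 | 1
  47 | 1111110111110011 | 1 | 0
  48 | 1111101111100110 | 1 | 1
  49 | 1111011111001101 | 1 | 0
  50 | 1110111110011010 | 1 | 1
  51 | 1101111100110101 | 1 | 1
  52 | 1011111001101011 | 1 | 0
  53 | 0111110011010110 | 0 | 1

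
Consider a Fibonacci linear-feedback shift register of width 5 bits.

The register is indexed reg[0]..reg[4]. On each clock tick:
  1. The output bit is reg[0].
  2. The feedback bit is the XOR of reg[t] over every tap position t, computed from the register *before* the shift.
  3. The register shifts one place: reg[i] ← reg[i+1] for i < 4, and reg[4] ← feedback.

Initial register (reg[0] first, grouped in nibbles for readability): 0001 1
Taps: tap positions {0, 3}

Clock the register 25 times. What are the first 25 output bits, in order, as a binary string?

k : reg_k → out_k, fb_k
0: 00011 → 0, fb=1
1: 00111 → 0, fb=1
2: 01111 → 0, fb=1
3: 11111 → 1, fb=0
4: 11110 → 1, fb=0
5: 11100 → 1, fb=1
6: 11001 → 1, fb=1
7: 10011 → 1, fb=0
8: 00110 → 0, fb=1
9: 01101 → 0, fb=0
10: 11010 → 1, fb=0
11: 10100 → 1, fb=1
12: 01001 → 0, fb=0
13: 10010 → 1, fb=0
14: 00100 → 0, fb=0
15: 01000 → 0, fb=0
16: 10000 → 1, fb=1
17: 00001 → 0, fb=0
18: 00010 → 0, fb=1
19: 00101 → 0, fb=0
20: 01010 → 0, fb=1
21: 10101 → 1, fb=1
22: 01011 → 0, fb=1
23: 10111 → 1, fb=0
24: 01110 → 0, fb=1

0001111100110100100001010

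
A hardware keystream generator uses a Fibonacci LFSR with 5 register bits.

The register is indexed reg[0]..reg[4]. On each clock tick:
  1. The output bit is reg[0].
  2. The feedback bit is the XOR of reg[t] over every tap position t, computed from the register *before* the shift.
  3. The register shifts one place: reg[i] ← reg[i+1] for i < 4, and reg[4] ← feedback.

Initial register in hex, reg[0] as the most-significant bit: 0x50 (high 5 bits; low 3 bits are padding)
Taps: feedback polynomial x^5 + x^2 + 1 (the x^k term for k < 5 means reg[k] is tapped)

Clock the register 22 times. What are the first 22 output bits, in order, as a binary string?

0101000010010110011111

k : reg_k → out_k, fb_k
0: 01010 → 0, fb=0
1: 10100 → 1, fb=0
2: 01000 → 0, fb=0
3: 10000 → 1, fb=1
4: 00001 → 0, fb=0
5: 00010 → 0, fb=0
6: 00100 → 0, fb=1
7: 01001 → 0, fb=0
8: 10010 → 1, fb=1
9: 00101 → 0, fb=1
10: 01011 → 0, fb=0
11: 10110 → 1, fb=0
12: 01100 → 0, fb=1
13: 11001 → 1, fb=1
14: 10011 → 1, fb=1
15: 00111 → 0, fb=1
16: 01111 → 0, fb=1
17: 11111 → 1, fb=0
18: 11110 → 1, fb=0
19: 11100 → 1, fb=0
20: 11000 → 1, fb=1
21: 10001 → 1, fb=1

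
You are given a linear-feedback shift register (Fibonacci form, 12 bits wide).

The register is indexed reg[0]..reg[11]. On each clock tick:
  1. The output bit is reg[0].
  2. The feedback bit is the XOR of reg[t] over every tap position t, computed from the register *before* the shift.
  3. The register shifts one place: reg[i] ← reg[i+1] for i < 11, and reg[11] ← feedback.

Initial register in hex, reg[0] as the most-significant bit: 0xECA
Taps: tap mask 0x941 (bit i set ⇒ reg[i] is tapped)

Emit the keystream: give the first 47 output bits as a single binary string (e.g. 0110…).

k : reg_k → out_k, fb_k
0: 111011001010 → 1, fb=0
1: 110110010100 → 1, fb=1
2: 101100101001 → 1, fb=0
3: 011001010010 → 0, fb=0
4: 110010100100 → 1, fb=0
5: 100101001000 → 1, fb=0
6: 001010010000 → 0, fb=0
7: 010100100000 → 0, fb=1
8: 101001000001 → 1, fb=0
9: 010010000010 → 0, fb=0
10: 100100000100 → 1, fb=1
11: 001000001001 → 0, fb=0
12: 010000010010 → 0, fb=0
13: 100000100100 → 1, fb=0
14: 000001001000 → 0, fb=1
15: 000010010001 → 0, fb=1
16: 000100100011 → 0, fb=0
17: 001001000110 → 0, fb=0
18: 010010001100 → 0, fb=1
19: 100100011001 → 1, fb=1
20: 001000110011 → 0, fb=0
21: 010001100110 → 0, fb=1
22: 100011001101 → 1, fb=1
23: 000110011011 → 0, fb=0
24: 001100110110 → 0, fb=1
25: 011001101101 → 0, fb=1
26: 110011011011 → 1, fb=1
27: 100110110111 → 1, fb=1
28: 001101101111 → 0, fb=1
29: 011011011111 → 0, fb=0
30: 110110111110 → 1, fb=1
31: 101101111101 → 1, fb=0
32: 011011111010 → 0, fb=0
33: 110111110100 → 1, fb=0
34: 101111101000 → 1, fb=1
35: 011111010001 → 0, fb=1
36: 111110100011 → 1, fb=1
37: 111101000111 → 1, fb=0
38: 111010001110 → 1, fb=0
39: 110100011100 → 1, fb=0
40: 101000111000 → 1, fb=1
41: 010001110001 → 0, fb=0
42: 100011100010 → 1, fb=0
43: 000111000100 → 0, fb=0
44: 001110001000 → 0, fb=1
45: 011100010001 → 0, fb=1
46: 111000100011 → 1, fb=1

11101100101001000001001000110011011011111010001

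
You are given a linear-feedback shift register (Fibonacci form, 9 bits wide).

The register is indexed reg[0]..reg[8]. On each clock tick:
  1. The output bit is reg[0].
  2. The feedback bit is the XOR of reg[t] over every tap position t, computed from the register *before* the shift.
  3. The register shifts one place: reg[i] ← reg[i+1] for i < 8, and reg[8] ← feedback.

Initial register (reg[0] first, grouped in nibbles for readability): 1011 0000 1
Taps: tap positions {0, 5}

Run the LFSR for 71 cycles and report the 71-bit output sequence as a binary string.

10110000110101010011100100001100010000100000000100010001100100011101010

k : reg_k → out_k, fb_k
0: 101100001 → 1, fb=1
1: 011000011 → 0, fb=0
2: 110000110 → 1, fb=1
3: 100001101 → 1, fb=0
4: 000011010 → 0, fb=1
5: 000110101 → 0, fb=0
6: 001101010 → 0, fb=1
7: 011010101 → 0, fb=0
8: 110101010 → 1, fb=0
9: 101010100 → 1, fb=1
10: 010101001 → 0, fb=1
11: 101010011 → 1, fb=1
12: 010100111 → 0, fb=0
13: 101001110 → 1, fb=0
14: 010011100 → 0, fb=1
15: 100111001 → 1, fb=0
16: 001110010 → 0, fb=0
17: 011100100 → 0, fb=0
18: 111001000 → 1, fb=0
19: 110010000 → 1, fb=1
20: 100100001 → 1, fb=1
21: 001000011 → 0, fb=0
22: 010000110 → 0, fb=0
23: 100001100 → 1, fb=0
24: 000011000 → 0, fb=1
25: 000110001 → 0, fb=0
26: 001100010 → 0, fb=0
27: 011000100 → 0, fb=0
28: 110001000 → 1, fb=0
29: 100010000 → 1, fb=1
30: 000100001 → 0, fb=0
31: 001000010 → 0, fb=0
32: 010000100 → 0, fb=0
33: 100001000 → 1, fb=0
34: 000010000 → 0, fb=0
35: 000100000 → 0, fb=0
36: 001000000 → 0, fb=0
37: 010000000 → 0, fb=0
38: 100000000 → 1, fb=1
39: 000000001 → 0, fb=0
40: 000000010 → 0, fb=0
41: 000000100 → 0, fb=0
42: 000001000 → 0, fb=1
43: 000010001 → 0, fb=0
44: 000100010 → 0, fb=0
45: 001000100 → 0, fb=0
46: 010001000 → 0, fb=1
47: 100010001 → 1, fb=1
48: 000100011 → 0, fb=0
49: 001000110 → 0, fb=0
50: 010001100 → 0, fb=1
51: 100011001 → 1, fb=0
52: 000110010 → 0, fb=0
53: 001100100 → 0, fb=0
54: 011001000 → 0, fb=1
55: 110010001 → 1, fb=1
56: 100100011 → 1, fb=1
57: 001000111 → 0, fb=0
58: 010001110 → 0, fb=1
59: 100011101 → 1, fb=0
60: 000111010 → 0, fb=1
61: 001110101 → 0, fb=0
62: 011101010 → 0, fb=1
63: 111010101 → 1, fb=1
64: 110101011 → 1, fb=0
65: 101010110 → 1, fb=1
66: 010101101 → 0, fb=1
67: 101011011 → 1, fb=0
68: 010110110 → 0, fb=0
69: 101101100 → 1, fb=0
70: 011011000 → 0, fb=1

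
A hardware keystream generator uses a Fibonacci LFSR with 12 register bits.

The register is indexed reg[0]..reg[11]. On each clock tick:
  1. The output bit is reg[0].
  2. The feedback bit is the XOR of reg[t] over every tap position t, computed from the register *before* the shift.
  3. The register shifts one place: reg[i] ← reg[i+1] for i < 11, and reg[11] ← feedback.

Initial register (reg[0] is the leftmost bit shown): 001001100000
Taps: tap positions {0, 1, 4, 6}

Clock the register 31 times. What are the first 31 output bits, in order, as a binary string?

0010011000001000100010110011111

k : reg_k → out_k, fb_k
0: 001001100000 → 0, fb=1
1: 010011000001 → 0, fb=0
2: 100110000010 → 1, fb=0
3: 001100000100 → 0, fb=0
4: 011000001000 → 0, fb=1
5: 110000010001 → 1, fb=0
6: 100000100010 → 1, fb=0
7: 000001000100 → 0, fb=0
8: 000010001000 → 0, fb=1
9: 000100010001 → 0, fb=0
10: 001000100010 → 0, fb=1
11: 010001000101 → 0, fb=1
12: 100010001011 → 1, fb=0
13: 000100010110 → 0, fb=0
14: 001000101100 → 0, fb=1
15: 010001011001 → 0, fb=1
16: 100010110011 → 1, fb=1
17: 000101100111 → 0, fb=1
18: 001011001111 → 0, fb=1
19: 010110011111 → 0, fb=0
20: 101100111110 → 1, fb=0
21: 011001111100 → 0, fb=0
22: 110011111000 → 1, fb=0
23: 100111110000 → 1, fb=1
24: 001111100001 → 0, fb=0
25: 011111000010 → 0, fb=0
26: 111110000100 → 1, fb=1
27: 111100001001 → 1, fb=0
28: 111000010010 → 1, fb=0
29: 110000100100 → 1, fb=1
30: 100001001001 → 1, fb=1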